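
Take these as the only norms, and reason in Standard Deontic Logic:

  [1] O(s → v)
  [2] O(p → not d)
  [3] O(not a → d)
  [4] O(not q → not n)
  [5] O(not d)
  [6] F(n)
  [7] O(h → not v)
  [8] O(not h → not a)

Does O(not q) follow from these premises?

No

Premise 4 is O(not q → not n); even if O(not n) held, inferring O(not q) would be affirming the consequent — invalid.
No other premise forces O(not q). An ideal world satisfying every premise can still have not q false, so O(not q) is not derivable.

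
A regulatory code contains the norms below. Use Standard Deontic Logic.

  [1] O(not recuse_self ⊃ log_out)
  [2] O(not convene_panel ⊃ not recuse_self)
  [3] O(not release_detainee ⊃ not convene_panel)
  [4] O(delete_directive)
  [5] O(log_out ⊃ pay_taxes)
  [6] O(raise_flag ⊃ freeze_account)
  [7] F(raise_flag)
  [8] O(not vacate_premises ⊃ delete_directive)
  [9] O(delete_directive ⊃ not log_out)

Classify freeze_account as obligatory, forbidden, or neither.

Neither

Premise 6 is O(raise_flag ⊃ freeze_account), but O(raise_flag) is not derivable from the premises, so it does not yield O(freeze_account).
No premise or chain of K-axiom applications forces O(freeze_account), and none forces O(not freeze_account). So freeze_account is neither obligatory nor forbidden under these norms.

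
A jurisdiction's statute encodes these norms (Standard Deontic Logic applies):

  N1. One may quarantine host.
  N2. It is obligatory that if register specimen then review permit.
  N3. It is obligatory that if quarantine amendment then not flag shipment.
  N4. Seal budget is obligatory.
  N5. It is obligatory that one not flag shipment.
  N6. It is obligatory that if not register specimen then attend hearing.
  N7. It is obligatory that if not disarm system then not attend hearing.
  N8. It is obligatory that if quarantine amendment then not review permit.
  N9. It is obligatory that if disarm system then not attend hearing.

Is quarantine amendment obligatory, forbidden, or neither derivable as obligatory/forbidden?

By case analysis on disarm_system: premise 9 gives O(disarm_system → ¬attend_hearing) and premise 7 gives O(¬disarm_system → ¬attend_hearing), so O(¬attend_hearing) either way.
The contrapositive of premise 6 (O(¬register_specimen → attend_hearing)) is O(¬attend_hearing → register_specimen), and O(¬attend_hearing) is already established, so O(register_specimen).
From O(register_specimen) and premise 2, O(register_specimen → review_permit), we obtain O(review_permit).
Premise 8 is O(quarantine_amendment → ¬review_permit); contrapositively O(review_permit → ¬quarantine_amendment). Since O(review_permit) holds, K gives O(¬quarantine_amendment).
Premises 1, 3, 4, 5 do not contribute to this derivation.
Thus O(¬quarantine_amendment), which is F(quarantine_amendment): quarantine_amendment is forbidden.

Forbidden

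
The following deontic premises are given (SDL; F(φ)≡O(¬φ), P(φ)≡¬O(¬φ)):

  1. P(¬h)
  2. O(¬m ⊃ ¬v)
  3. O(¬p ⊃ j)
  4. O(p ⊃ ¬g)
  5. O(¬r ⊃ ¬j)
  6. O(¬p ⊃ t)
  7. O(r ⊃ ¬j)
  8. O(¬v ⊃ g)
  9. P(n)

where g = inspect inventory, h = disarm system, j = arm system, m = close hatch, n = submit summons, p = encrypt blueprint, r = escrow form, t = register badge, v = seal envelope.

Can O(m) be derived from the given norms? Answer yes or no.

Premises 5 and 7 cover both cases: O(¬r ⊃ ¬j) and O(r ⊃ ¬j). Since ¬r ∨ r is a tautology, O(¬j) follows.
Premise 3 is O(¬p ⊃ j); contrapositively O(¬j ⊃ p). Since O(¬j) holds, K gives O(p).
Applying K to premise 4 (O(p ⊃ ¬g)) and O(p) yields O(¬g).
Premise 8 is O(¬v ⊃ g); contrapositively O(¬g ⊃ v). Since O(¬g) holds, K gives O(v).
The contrapositive of premise 2 (O(¬m ⊃ ¬v)) is O(v ⊃ m), and O(v) is already established, so O(m).
Premises 1, 6, 9 do not contribute to this derivation.
So O(m) follows.

Yes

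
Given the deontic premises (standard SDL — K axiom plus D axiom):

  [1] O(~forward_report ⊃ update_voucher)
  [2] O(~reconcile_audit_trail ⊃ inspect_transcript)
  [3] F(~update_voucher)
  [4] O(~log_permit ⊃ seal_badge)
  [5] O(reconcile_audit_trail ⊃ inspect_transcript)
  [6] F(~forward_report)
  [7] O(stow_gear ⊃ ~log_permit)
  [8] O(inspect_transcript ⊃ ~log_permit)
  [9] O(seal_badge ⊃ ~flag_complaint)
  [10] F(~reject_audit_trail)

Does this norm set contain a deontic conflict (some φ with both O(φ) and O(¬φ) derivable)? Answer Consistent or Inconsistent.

Premise 1 is O(~forward_report ⊃ update_voucher); even if O(update_voucher) held, inferring O(~forward_report) would be affirming the consequent — invalid.
So O(~forward_report) is not derivable, and the apparent clash with O(forward_report) does not arise.
A world satisfying every obligation exists (e.g. flag_complaint=false, forward_report=true, inspect_transcript=true, log_permit=false, reconcile_audit_trail=false, reject_audit_trail=true, seal_badge=true, stow_gear=false, update_voucher=true); no atom is both obligatory and forbidden, so the set is consistent.

Consistent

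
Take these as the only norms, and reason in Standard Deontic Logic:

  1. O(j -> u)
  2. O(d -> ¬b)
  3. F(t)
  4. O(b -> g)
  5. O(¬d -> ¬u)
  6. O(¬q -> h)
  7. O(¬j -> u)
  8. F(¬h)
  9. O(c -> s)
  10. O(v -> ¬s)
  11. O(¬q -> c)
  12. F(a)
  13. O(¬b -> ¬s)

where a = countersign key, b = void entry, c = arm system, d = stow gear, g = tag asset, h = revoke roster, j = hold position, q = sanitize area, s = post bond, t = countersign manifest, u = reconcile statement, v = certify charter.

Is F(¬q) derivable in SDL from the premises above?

Premises 1 and 7 cover both cases: O(j -> u) and O(¬j -> u). Since j ∨ ¬j is a tautology, O(u) follows.
Premise 5 is O(¬d -> ¬u); contrapositively O(u -> d). Since O(u) holds, K gives O(d).
Applying K to premise 2 (O(d -> ¬b)) and O(d) yields O(¬b).
With premise 13, O(¬b -> ¬s), the K-axiom yields O(¬s).
The contrapositive of premise 9 (O(c -> s)) is O(¬s -> ¬c), and O(¬s) is already established, so O(¬c).
Premise 11, O(¬q -> c), contraposes to O(¬c -> q); with O(¬c) we get O(q).
Premises 3, 4, 6, 8, 10, 12 do not contribute to this derivation.
So O(q) holds, i.e. F(¬q). The claim follows.

Yes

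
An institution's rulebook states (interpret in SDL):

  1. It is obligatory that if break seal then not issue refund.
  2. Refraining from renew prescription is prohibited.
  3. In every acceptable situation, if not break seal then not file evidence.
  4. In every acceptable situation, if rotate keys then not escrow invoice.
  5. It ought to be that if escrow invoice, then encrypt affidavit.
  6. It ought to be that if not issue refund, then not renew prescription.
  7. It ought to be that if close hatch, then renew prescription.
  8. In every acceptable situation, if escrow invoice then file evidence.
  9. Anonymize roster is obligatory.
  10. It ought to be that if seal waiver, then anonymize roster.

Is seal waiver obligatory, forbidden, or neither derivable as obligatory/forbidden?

Neither

Premise 10 is O(seal_waiver → anonymize_roster); even if O(anonymize_roster) held, inferring O(seal_waiver) would be affirming the consequent — invalid.
No premise or chain of K-axiom applications forces O(seal_waiver), and none forces O(¬seal_waiver). So seal_waiver is neither obligatory nor forbidden under these norms.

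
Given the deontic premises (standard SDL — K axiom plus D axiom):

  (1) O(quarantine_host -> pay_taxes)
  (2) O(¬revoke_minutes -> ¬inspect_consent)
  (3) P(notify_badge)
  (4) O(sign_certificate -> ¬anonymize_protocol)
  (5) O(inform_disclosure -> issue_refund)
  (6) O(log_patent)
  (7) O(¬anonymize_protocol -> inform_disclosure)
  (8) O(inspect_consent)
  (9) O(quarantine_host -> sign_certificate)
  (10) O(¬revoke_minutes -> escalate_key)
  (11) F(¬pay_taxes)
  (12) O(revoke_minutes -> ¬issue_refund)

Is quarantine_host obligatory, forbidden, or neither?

Forbidden

From premise 8 we have O(inspect_consent).
The contrapositive of premise 2 (O(¬revoke_minutes -> ¬inspect_consent)) is O(inspect_consent -> revoke_minutes), and O(inspect_consent) is already established, so O(revoke_minutes).
Premise 12 is O(revoke_minutes -> ¬issue_refund); since O(revoke_minutes), deontic closure gives O(¬issue_refund).
The contrapositive of premise 5 (O(inform_disclosure -> issue_refund)) is O(¬issue_refund -> ¬inform_disclosure), and O(¬issue_refund) is already established, so O(¬inform_disclosure).
Premise 7, O(¬anonymize_protocol -> inform_disclosure), contraposes to O(¬inform_disclosure -> anonymize_protocol); with O(¬inform_disclosure) we get O(anonymize_protocol).
Premise 4, O(sign_certificate -> ¬anonymize_protocol), contraposes to O(anonymize_protocol -> ¬sign_certificate); with O(anonymize_protocol) we get O(¬sign_certificate).
The contrapositive of premise 9 (O(quarantine_host -> sign_certificate)) is O(¬sign_certificate -> ¬quarantine_host), and O(¬sign_certificate) is already established, so O(¬quarantine_host).
Premises 1, 3, 6, 10, 11 do not contribute to this derivation.
Thus O(¬quarantine_host), which is F(quarantine_host): quarantine_host is forbidden.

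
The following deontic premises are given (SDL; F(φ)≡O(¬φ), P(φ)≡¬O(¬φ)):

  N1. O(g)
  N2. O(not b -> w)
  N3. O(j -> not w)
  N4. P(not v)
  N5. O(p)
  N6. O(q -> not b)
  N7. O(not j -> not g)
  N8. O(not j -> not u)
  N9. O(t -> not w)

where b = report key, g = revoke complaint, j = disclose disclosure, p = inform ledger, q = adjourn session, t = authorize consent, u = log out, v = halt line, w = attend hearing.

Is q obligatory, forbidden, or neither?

Premise 1 gives O(g).
The contrapositive of premise 7 (O(not j -> not g)) is O(g -> j), and O(g) is already established, so O(j).
Premise 3 is O(j -> not w); since O(j), deontic closure gives O(not w).
Premise 2 is O(not b -> w); contrapositively O(not w -> b). Since O(not w) holds, K gives O(b).
Premise 6, O(q -> not b), contraposes to O(b -> not q); with O(b) we get O(not q).
Premises 4, 5, 8, 9 do not contribute to this derivation.
Thus O(not q), which is F(q): q is forbidden.

Forbidden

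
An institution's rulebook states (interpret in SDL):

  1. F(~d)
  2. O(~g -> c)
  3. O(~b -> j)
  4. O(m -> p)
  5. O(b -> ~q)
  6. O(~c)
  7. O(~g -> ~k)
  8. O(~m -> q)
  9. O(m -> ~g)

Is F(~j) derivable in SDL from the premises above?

Premise 6 gives O(~c).
Premise 2 is O(~g -> c); contrapositively O(~c -> g). Since O(~c) holds, K gives O(g).
Premise 9, O(m -> ~g), contraposes to O(g -> ~m); with O(g) we get O(~m).
From O(~m) and premise 8, O(~m -> q), we obtain O(q).
The contrapositive of premise 5 (O(b -> ~q)) is O(q -> ~b), and O(q) is already established, so O(~b).
From O(~b) and premise 3, O(~b -> j), we obtain O(j).
Premises 1, 4, 7 do not contribute to this derivation.
So O(j) holds, i.e. F(~j). The claim follows.

Yes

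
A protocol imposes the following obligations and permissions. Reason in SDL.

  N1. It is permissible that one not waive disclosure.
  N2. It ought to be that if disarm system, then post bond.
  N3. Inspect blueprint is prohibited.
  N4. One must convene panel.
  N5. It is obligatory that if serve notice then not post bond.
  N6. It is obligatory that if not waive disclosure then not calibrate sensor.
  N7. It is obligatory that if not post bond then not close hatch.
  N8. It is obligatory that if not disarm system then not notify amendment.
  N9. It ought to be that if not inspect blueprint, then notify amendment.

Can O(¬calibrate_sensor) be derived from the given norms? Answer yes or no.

Premise 6 is O(¬waive_disclosure → ¬calibrate_sensor), but O(¬waive_disclosure) is not derivable from the premises (the permission P(¬waive_disclosure) asserts only ¬O(waive_disclosure), not O(¬waive_disclosure)), so it does not yield O(¬calibrate_sensor).
No other premise forces O(¬calibrate_sensor). An ideal world satisfying every premise can still have ¬calibrate_sensor false, so O(¬calibrate_sensor) is not derivable.

No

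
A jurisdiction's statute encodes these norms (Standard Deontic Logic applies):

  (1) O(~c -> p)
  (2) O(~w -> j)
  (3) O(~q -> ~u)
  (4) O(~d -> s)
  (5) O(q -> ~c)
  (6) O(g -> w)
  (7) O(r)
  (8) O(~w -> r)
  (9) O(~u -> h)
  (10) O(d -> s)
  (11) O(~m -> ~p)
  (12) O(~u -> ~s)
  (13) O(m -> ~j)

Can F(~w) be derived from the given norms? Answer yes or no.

Premises 10 and 4 cover both cases: O(d -> s) and O(~d -> s). Since d ∨ ~d is a tautology, O(s) follows.
The contrapositive of premise 12 (O(~u -> ~s)) is O(s -> u), and O(s) is already established, so O(u).
Premise 3 is O(~q -> ~u); contrapositively O(u -> q). Since O(u) holds, K gives O(q).
Premise 5 is O(q -> ~c); since O(q), deontic closure gives O(~c).
From O(~c) and premise 1, O(~c -> p), we obtain O(p).
The contrapositive of premise 11 (O(~m -> ~p)) is O(p -> m), and O(p) is already established, so O(m).
With premise 13, O(m -> ~j), the K-axiom yields O(~j).
The contrapositive of premise 2 (O(~w -> j)) is O(~j -> w), and O(~j) is already established, so O(w).
Premises 6, 7, 8, 9 do not contribute to this derivation.
So O(w) holds, i.e. F(~w). The claim follows.

Yes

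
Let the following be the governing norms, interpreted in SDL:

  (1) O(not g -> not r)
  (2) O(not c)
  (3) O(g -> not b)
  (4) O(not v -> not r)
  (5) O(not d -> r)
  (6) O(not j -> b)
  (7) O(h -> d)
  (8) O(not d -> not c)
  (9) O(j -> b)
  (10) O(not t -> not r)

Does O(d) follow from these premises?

Premises 6 and 9 are O(not j -> b) and O(j -> b); every ideal world satisfies not j or j, so in either case b holds — hence O(b).
The contrapositive of premise 3 (O(g -> not b)) is O(b -> not g), and O(b) is already established, so O(not g).
Applying K to premise 1 (O(not g -> not r)) and O(not g) yields O(not r).
Premise 5 is O(not d -> r); contrapositively O(not r -> d). Since O(not r) holds, K gives O(d).
Premises 2, 4, 7, 8, 10 do not contribute to this derivation.
So O(d) follows.

Yes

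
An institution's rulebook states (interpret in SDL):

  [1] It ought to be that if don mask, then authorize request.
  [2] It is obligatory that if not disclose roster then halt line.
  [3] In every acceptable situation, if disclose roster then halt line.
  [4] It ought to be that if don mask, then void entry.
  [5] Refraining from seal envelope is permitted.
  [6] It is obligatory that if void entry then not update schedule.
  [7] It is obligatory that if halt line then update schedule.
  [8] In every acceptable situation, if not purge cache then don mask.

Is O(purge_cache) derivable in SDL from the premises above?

Yes

Premises 3 and 2 are O(disclose_roster → halt_line) and O(¬disclose_roster → halt_line); every ideal world satisfies disclose_roster or ¬disclose_roster, so in either case halt_line holds — hence O(halt_line).
From O(halt_line) and premise 7, O(halt_line → update_schedule), we obtain O(update_schedule).
Premise 6, O(void_entry → ¬update_schedule), contraposes to O(update_schedule → ¬void_entry); with O(update_schedule) we get O(¬void_entry).
Premise 4 is O(don_mask → void_entry); contrapositively O(¬void_entry → ¬don_mask). Since O(¬void_entry) holds, K gives O(¬don_mask).
Premise 8, O(¬purge_cache → don_mask), contraposes to O(¬don_mask → purge_cache); with O(¬don_mask) we get O(purge_cache).
Premises 1, 5 do not contribute to this derivation.
So O(purge_cache) follows.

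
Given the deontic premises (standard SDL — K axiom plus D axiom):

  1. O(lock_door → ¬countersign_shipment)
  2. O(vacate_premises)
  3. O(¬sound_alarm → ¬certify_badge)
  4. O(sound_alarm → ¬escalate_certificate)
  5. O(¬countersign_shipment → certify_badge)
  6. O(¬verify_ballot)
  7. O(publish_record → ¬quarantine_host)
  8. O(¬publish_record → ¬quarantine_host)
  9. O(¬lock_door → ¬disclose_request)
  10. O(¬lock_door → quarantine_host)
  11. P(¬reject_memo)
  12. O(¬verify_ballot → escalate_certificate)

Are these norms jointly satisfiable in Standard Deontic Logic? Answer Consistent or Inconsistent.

By case analysis on publish_record: premise 7 gives O(publish_record → ¬quarantine_host) and premise 8 gives O(¬publish_record → ¬quarantine_host), so O(¬quarantine_host) either way.
Premise 10, O(¬lock_door → quarantine_host), contraposes to O(¬quarantine_host → lock_door); with O(¬quarantine_host) we get O(lock_door).
With premise 1, O(lock_door → ¬countersign_shipment), the K-axiom yields O(¬countersign_shipment).
Premise 5 is O(¬countersign_shipment → certify_badge); since O(¬countersign_shipment), deontic closure gives O(certify_badge).
Premise 3 is O(¬sound_alarm → ¬certify_badge); contrapositively O(certify_badge → sound_alarm). Since O(certify_badge) holds, K gives O(sound_alarm).
Applying K to premise 4 (O(sound_alarm → ¬escalate_certificate)) and O(sound_alarm) yields O(¬escalate_certificate).
The contrapositive of premise 12 (O(¬verify_ballot → escalate_certificate)) is O(¬escalate_certificate → verify_ballot), and O(¬escalate_certificate) is already established, so O(verify_ballot).
Yet premise 6 states O(¬verify_ballot).
We now have both O(verify_ballot) and O(¬verify_ballot) — verify_ballot is simultaneously obligatory and forbidden, violating the D-axiom.

Inconsistent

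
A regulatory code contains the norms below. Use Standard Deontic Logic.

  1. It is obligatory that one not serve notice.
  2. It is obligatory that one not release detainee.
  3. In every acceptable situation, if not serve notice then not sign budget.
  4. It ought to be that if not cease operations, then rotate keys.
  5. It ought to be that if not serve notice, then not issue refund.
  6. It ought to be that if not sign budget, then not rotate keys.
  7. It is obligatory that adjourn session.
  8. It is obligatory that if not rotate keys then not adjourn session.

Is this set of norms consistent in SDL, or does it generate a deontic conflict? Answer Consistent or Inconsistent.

Premise 7 gives O(adjourn_session).
Premise 8 is O(¬rotate_keys → ¬adjourn_session); contrapositively O(adjourn_session → rotate_keys). Since O(adjourn_session) holds, K gives O(rotate_keys).
The contrapositive of premise 6 (O(¬sign_budget → ¬rotate_keys)) is O(rotate_keys → sign_budget), and O(rotate_keys) is already established, so O(sign_budget).
Premise 3 is O(¬serve_notice → ¬sign_budget); contrapositively O(sign_budget → serve_notice). Since O(sign_budget) holds, K gives O(serve_notice).
Yet premise 1 states O(¬serve_notice).
We now have both O(serve_notice) and O(¬serve_notice) — serve_notice is simultaneously obligatory and forbidden, violating the D-axiom.

Inconsistent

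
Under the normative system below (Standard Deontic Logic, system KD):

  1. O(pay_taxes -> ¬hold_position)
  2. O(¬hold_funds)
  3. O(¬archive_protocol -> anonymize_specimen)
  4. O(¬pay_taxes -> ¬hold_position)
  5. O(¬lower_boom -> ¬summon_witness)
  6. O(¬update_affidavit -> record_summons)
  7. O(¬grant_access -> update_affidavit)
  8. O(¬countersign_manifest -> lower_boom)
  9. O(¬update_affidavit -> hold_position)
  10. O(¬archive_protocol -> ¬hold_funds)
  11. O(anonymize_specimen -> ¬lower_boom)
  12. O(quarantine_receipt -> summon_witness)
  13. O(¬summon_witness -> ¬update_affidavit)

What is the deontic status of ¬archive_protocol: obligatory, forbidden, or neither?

Forbidden

By case analysis on pay_taxes: premise 1 gives O(pay_taxes -> ¬hold_position) and premise 4 gives O(¬pay_taxes -> ¬hold_position), so O(¬hold_position) either way.
Premise 9, O(¬update_affidavit -> hold_position), contraposes to O(¬hold_position -> update_affidavit); with O(¬hold_position) we get O(update_affidavit).
The contrapositive of premise 13 (O(¬summon_witness -> ¬update_affidavit)) is O(update_affidavit -> summon_witness), and O(update_affidavit) is already established, so O(summon_witness).
Premise 5 is O(¬lower_boom -> ¬summon_witness); contrapositively O(summon_witness -> lower_boom). Since O(summon_witness) holds, K gives O(lower_boom).
Premise 11, O(anonymize_specimen -> ¬lower_boom), contraposes to O(lower_boom -> ¬anonymize_specimen); with O(lower_boom) we get O(¬anonymize_specimen).
Premise 3, O(¬archive_protocol -> anonymize_specimen), contraposes to O(¬anonymize_specimen -> archive_protocol); with O(¬anonymize_specimen) we get O(archive_protocol).
Premises 2, 6, 7, 8, 10, 12 do not contribute to this derivation.
Thus O(archive_protocol), which is F(¬archive_protocol): ¬archive_protocol is forbidden.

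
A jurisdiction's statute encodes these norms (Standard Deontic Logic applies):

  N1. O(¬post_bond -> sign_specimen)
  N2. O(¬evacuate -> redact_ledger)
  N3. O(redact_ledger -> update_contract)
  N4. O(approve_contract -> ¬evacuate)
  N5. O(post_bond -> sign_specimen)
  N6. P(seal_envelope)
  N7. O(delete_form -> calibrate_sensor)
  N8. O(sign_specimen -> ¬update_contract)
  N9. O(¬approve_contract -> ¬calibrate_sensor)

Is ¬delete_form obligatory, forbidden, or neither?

Obligatory

Premises 1 and 5 are O(¬post_bond -> sign_specimen) and O(post_bond -> sign_specimen); every ideal world satisfies ¬post_bond or post_bond, so in either case sign_specimen holds — hence O(sign_specimen).
Premise 8 is O(sign_specimen -> ¬update_contract); since O(sign_specimen), deontic closure gives O(¬update_contract).
Premise 3 is O(redact_ledger -> update_contract); contrapositively O(¬update_contract -> ¬redact_ledger). Since O(¬update_contract) holds, K gives O(¬redact_ledger).
The contrapositive of premise 2 (O(¬evacuate -> redact_ledger)) is O(¬redact_ledger -> evacuate), and O(¬redact_ledger) is already established, so O(evacuate).
Premise 4 is O(approve_contract -> ¬evacuate); contrapositively O(evacuate -> ¬approve_contract). Since O(evacuate) holds, K gives O(¬approve_contract).
With premise 9, O(¬approve_contract -> ¬calibrate_sensor), the K-axiom yields O(¬calibrate_sensor).
Premise 7, O(delete_form -> calibrate_sensor), contraposes to O(¬calibrate_sensor -> ¬delete_form); with O(¬calibrate_sensor) we get O(¬delete_form).
Premise 6 does not contribute to this derivation.
Hence ¬delete_form is obligatory.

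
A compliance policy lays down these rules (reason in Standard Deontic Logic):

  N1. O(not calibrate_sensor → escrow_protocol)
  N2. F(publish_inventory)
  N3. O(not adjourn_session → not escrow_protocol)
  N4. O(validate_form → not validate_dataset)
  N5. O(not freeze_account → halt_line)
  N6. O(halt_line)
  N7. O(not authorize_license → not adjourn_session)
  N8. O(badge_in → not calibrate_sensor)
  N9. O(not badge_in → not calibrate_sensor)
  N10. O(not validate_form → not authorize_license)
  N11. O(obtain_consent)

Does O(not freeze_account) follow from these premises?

Premise 5 is O(not freeze_account → halt_line); even if O(halt_line) held, inferring O(not freeze_account) would be affirming the consequent — invalid.
No other premise forces O(not freeze_account). An ideal world satisfying every premise can still have not freeze_account false, so O(not freeze_account) is not derivable.

No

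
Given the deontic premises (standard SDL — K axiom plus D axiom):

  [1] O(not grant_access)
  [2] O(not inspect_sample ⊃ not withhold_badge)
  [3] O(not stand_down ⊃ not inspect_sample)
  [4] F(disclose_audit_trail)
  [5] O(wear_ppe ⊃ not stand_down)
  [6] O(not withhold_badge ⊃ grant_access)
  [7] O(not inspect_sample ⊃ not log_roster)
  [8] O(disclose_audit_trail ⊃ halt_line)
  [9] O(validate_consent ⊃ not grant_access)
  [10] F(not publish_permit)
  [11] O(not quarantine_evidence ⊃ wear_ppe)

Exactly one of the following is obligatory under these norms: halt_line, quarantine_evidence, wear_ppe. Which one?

quarantine_evidence

From premise 1 we have O(not grant_access).
Premise 6 is O(not withhold_badge ⊃ grant_access); contrapositively O(not grant_access ⊃ withhold_badge). Since O(not grant_access) holds, K gives O(withhold_badge).
The contrapositive of premise 2 (O(not inspect_sample ⊃ not withhold_badge)) is O(withhold_badge ⊃ inspect_sample), and O(withhold_badge) is already established, so O(inspect_sample).
The contrapositive of premise 3 (O(not stand_down ⊃ not inspect_sample)) is O(inspect_sample ⊃ stand_down), and O(inspect_sample) is already established, so O(stand_down).
The contrapositive of premise 5 (O(wear_ppe ⊃ not stand_down)) is O(stand_down ⊃ not wear_ppe), and O(stand_down) is already established, so O(not wear_ppe).
Premise 11 is O(not quarantine_evidence ⊃ wear_ppe); contrapositively O(not wear_ppe ⊃ quarantine_evidence). Since O(not wear_ppe) holds, K gives O(quarantine_evidence).
So O(quarantine_evidence) holds — quarantine_evidence is obligatory. None of the other listed options is made obligatory by any chain of premises.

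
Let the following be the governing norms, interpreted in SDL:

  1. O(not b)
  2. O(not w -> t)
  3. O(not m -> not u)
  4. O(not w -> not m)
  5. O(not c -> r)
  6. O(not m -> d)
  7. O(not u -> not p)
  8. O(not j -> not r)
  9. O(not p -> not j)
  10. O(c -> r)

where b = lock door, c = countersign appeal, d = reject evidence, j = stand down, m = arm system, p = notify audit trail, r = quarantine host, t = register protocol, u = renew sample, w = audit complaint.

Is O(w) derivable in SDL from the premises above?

Yes

Premises 10 and 5 are O(c -> r) and O(not c -> r); every ideal world satisfies c or not c, so in either case r holds — hence O(r).
Premise 8 is O(not j -> not r); contrapositively O(r -> j). Since O(r) holds, K gives O(j).
The contrapositive of premise 9 (O(not p -> not j)) is O(j -> p), and O(j) is already established, so O(p).
The contrapositive of premise 7 (O(not u -> not p)) is O(p -> u), and O(p) is already established, so O(u).
Premise 3 is O(not m -> not u); contrapositively O(u -> m). Since O(u) holds, K gives O(m).
The contrapositive of premise 4 (O(not w -> not m)) is O(m -> w), and O(m) is already established, so O(w).
Premises 1, 2, 6 do not contribute to this derivation.
So O(w) follows.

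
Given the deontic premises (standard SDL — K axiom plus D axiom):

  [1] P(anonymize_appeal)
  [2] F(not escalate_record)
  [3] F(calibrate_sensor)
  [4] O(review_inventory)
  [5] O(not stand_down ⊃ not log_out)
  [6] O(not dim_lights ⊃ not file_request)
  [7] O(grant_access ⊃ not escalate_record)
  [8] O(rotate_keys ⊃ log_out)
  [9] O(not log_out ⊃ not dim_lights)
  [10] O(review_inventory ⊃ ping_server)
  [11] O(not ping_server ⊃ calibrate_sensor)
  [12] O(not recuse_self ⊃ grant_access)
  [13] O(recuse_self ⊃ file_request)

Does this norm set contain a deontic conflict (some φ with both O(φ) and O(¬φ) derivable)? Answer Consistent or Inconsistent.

Consistent

Premise 11 is O(not ping_server ⊃ calibrate_sensor), but O(not ping_server) is not derivable from the premises, so it does not yield O(calibrate_sensor).
So O(calibrate_sensor) is not derivable, and the apparent clash with O(not calibrate_sensor) does not arise.
A world satisfying every obligation exists (e.g. anonymize_appeal=false, calibrate_sensor=false, dim_lights=true, escalate_record=true, file_request=true, grant_access=false, log_out=true, ping_server=true, recuse_self=true, review_inventory=true, rotate_keys=false, stand_down=true); no atom is both obligatory and forbidden, so the set is consistent.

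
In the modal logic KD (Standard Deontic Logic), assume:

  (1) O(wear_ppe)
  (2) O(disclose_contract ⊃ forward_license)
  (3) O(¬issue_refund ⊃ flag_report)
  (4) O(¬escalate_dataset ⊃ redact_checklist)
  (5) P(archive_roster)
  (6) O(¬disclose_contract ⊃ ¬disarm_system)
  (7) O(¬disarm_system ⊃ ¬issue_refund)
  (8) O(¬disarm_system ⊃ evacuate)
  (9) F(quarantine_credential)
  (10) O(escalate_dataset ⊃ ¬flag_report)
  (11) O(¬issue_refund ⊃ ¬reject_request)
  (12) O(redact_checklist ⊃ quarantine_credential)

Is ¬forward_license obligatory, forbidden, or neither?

Forbidden

Premise 9, F(quarantine_credential), is equivalent to O(¬quarantine_credential).
The contrapositive of premise 12 (O(redact_checklist ⊃ quarantine_credential)) is O(¬quarantine_credential ⊃ ¬redact_checklist), and O(¬quarantine_credential) is already established, so O(¬redact_checklist).
The contrapositive of premise 4 (O(¬escalate_dataset ⊃ redact_checklist)) is O(¬redact_checklist ⊃ escalate_dataset), and O(¬redact_checklist) is already established, so O(escalate_dataset).
Premise 10 is O(escalate_dataset ⊃ ¬flag_report); since O(escalate_dataset), deontic closure gives O(¬flag_report).
Premise 3, O(¬issue_refund ⊃ flag_report), contraposes to O(¬flag_report ⊃ issue_refund); with O(¬flag_report) we get O(issue_refund).
Premise 7 is O(¬disarm_system ⊃ ¬issue_refund); contrapositively O(issue_refund ⊃ disarm_system). Since O(issue_refund) holds, K gives O(disarm_system).
Premise 6 is O(¬disclose_contract ⊃ ¬disarm_system); contrapositively O(disarm_system ⊃ disclose_contract). Since O(disarm_system) holds, K gives O(disclose_contract).
With premise 2, O(disclose_contract ⊃ forward_license), the K-axiom yields O(forward_license).
Premises 1, 5, 8, 11 do not contribute to this derivation.
Thus O(forward_license), which is F(¬forward_license): ¬forward_license is forbidden.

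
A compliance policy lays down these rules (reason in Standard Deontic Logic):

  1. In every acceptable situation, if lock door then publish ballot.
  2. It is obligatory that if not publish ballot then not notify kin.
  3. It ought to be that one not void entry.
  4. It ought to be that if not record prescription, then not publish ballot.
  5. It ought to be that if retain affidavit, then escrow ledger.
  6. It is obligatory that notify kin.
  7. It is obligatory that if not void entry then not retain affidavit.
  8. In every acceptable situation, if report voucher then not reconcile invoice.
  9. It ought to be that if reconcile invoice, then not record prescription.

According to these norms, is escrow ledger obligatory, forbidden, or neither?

Premise 5 is O(retain_affidavit → escrow_ledger), but O(retain_affidavit) is not derivable from the premises, so it does not yield O(escrow_ledger).
No premise or chain of K-axiom applications forces O(escrow_ledger), and none forces O(¬escrow_ledger). So escrow_ledger is neither obligatory nor forbidden under these norms.

Neither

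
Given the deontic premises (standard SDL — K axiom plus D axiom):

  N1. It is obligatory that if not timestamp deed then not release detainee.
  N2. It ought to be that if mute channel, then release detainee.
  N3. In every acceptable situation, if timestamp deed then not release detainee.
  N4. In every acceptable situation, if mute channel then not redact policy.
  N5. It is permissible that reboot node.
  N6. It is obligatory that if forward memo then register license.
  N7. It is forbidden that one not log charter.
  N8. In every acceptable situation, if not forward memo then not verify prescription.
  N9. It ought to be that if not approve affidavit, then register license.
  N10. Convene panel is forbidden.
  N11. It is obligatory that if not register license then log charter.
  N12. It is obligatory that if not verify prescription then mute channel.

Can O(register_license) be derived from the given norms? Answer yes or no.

Yes

Premises 3 and 1 are O(timestamp_deed → ¬release_detainee) and O(¬timestamp_deed → ¬release_detainee); every ideal world satisfies timestamp_deed or ¬timestamp_deed, so in either case ¬release_detainee holds — hence O(¬release_detainee).
Premise 2 is O(mute_channel → release_detainee); contrapositively O(¬release_detainee → ¬mute_channel). Since O(¬release_detainee) holds, K gives O(¬mute_channel).
Premise 12 is O(¬verify_prescription → mute_channel); contrapositively O(¬mute_channel → verify_prescription). Since O(¬mute_channel) holds, K gives O(verify_prescription).
Premise 8 is O(¬forward_memo → ¬verify_prescription); contrapositively O(verify_prescription → forward_memo). Since O(verify_prescription) holds, K gives O(forward_memo).
Premise 6 is O(forward_memo → register_license); since O(forward_memo), deontic closure gives O(register_license).
Premises 4, 5, 7, 9, 10, 11 do not contribute to this derivation.
So O(register_license) follows.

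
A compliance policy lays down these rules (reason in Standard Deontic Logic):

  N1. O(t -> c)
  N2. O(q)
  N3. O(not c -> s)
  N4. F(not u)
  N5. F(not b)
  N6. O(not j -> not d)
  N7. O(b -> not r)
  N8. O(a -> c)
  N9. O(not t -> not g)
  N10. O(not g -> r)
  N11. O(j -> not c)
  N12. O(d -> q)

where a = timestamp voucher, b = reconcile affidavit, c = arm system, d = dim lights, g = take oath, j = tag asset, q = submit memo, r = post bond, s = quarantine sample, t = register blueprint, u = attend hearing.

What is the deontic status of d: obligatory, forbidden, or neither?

Forbidden

Premise 5, F(not b), is equivalent to O(b).
From O(b) and premise 7, O(b -> not r), we obtain O(not r).
The contrapositive of premise 10 (O(not g -> r)) is O(not r -> g), and O(not r) is already established, so O(g).
Premise 9, O(not t -> not g), contraposes to O(g -> t); with O(g) we get O(t).
Premise 1 is O(t -> c); since O(t), deontic closure gives O(c).
Premise 11, O(j -> not c), contraposes to O(c -> not j); with O(c) we get O(not j).
Premise 6 is O(not j -> not d); since O(not j), deontic closure gives O(not d).
Premises 2, 3, 4, 8, 12 do not contribute to this derivation.
Thus O(not d), which is F(d): d is forbidden.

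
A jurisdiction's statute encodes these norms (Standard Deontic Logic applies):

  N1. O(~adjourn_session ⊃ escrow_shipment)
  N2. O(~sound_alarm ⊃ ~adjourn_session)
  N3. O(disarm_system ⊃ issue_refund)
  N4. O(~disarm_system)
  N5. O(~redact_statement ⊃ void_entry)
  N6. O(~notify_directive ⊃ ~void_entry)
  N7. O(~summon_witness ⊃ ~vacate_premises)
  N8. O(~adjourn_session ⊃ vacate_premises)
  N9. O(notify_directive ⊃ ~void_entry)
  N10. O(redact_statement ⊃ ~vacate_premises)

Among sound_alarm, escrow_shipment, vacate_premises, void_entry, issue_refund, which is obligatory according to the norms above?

By case analysis on notify_directive: premise 9 gives O(notify_directive ⊃ ~void_entry) and premise 6 gives O(~notify_directive ⊃ ~void_entry), so O(~void_entry) either way.
The contrapositive of premise 5 (O(~redact_statement ⊃ void_entry)) is O(~void_entry ⊃ redact_statement), and O(~void_entry) is already established, so O(redact_statement).
Premise 10 is O(redact_statement ⊃ ~vacate_premises); since O(redact_statement), deontic closure gives O(~vacate_premises).
Premise 8 is O(~adjourn_session ⊃ vacate_premises); contrapositively O(~vacate_premises ⊃ adjourn_session). Since O(~vacate_premises) holds, K gives O(adjourn_session).
The contrapositive of premise 2 (O(~sound_alarm ⊃ ~adjourn_session)) is O(adjourn_session ⊃ sound_alarm), and O(adjourn_session) is already established, so O(sound_alarm).
So O(sound_alarm) holds — sound_alarm is obligatory. None of the other listed options is made obligatory by any chain of premises.

sound_alarm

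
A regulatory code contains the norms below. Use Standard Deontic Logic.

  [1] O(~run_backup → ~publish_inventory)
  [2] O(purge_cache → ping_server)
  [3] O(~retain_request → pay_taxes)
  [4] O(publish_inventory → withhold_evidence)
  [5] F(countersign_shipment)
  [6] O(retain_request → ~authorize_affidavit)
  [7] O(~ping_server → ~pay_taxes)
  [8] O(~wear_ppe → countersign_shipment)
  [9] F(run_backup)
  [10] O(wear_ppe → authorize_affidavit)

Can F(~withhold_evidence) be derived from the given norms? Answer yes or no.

Premise 4 is O(publish_inventory → withhold_evidence), but O(publish_inventory) is not derivable from the premises, so it does not yield O(withhold_evidence).
No other premise forces O(withhold_evidence). An ideal world satisfying every premise can still have ~withhold_evidence true, so F(~withhold_evidence) is not derivable.

No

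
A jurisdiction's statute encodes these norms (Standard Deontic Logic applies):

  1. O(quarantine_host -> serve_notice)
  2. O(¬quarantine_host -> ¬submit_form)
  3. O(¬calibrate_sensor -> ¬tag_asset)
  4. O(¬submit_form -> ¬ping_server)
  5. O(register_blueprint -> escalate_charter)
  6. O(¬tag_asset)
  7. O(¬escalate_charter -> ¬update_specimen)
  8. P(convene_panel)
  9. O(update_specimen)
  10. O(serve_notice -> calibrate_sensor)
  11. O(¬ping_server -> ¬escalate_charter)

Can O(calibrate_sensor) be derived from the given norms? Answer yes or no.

From premise 9 we have O(update_specimen).
Premise 7, O(¬escalate_charter -> ¬update_specimen), contraposes to O(update_specimen -> escalate_charter); with O(update_specimen) we get O(escalate_charter).
Premise 11 is O(¬ping_server -> ¬escalate_charter); contrapositively O(escalate_charter -> ping_server). Since O(escalate_charter) holds, K gives O(ping_server).
Premise 4, O(¬submit_form -> ¬ping_server), contraposes to O(ping_server -> submit_form); with O(ping_server) we get O(submit_form).
Premise 2, O(¬quarantine_host -> ¬submit_form), contraposes to O(submit_form -> quarantine_host); with O(submit_form) we get O(quarantine_host).
Applying K to premise 1 (O(quarantine_host -> serve_notice)) and O(quarantine_host) yields O(serve_notice).
From O(serve_notice) and premise 10, O(serve_notice -> calibrate_sensor), we obtain O(calibrate_sensor).
Premises 3, 5, 6, 8 do not contribute to this derivation.
So O(calibrate_sensor) follows.

Yes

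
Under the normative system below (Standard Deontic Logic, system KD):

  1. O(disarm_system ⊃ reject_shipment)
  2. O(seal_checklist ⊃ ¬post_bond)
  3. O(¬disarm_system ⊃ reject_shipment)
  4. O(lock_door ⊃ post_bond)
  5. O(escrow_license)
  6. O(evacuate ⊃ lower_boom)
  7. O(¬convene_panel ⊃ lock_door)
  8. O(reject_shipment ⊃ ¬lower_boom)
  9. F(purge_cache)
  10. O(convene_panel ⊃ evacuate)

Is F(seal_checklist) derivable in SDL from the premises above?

Premises 1 and 3 cover both cases: O(disarm_system ⊃ reject_shipment) and O(¬disarm_system ⊃ reject_shipment). Since disarm_system ∨ ¬disarm_system is a tautology, O(reject_shipment) follows.
From O(reject_shipment) and premise 8, O(reject_shipment ⊃ ¬lower_boom), we obtain O(¬lower_boom).
Premise 6 is O(evacuate ⊃ lower_boom); contrapositively O(¬lower_boom ⊃ ¬evacuate). Since O(¬lower_boom) holds, K gives O(¬evacuate).
The contrapositive of premise 10 (O(convene_panel ⊃ evacuate)) is O(¬evacuate ⊃ ¬convene_panel), and O(¬evacuate) is already established, so O(¬convene_panel).
Applying K to premise 7 (O(¬convene_panel ⊃ lock_door)) and O(¬convene_panel) yields O(lock_door).
Applying K to premise 4 (O(lock_door ⊃ post_bond)) and O(lock_door) yields O(post_bond).
The contrapositive of premise 2 (O(seal_checklist ⊃ ¬post_bond)) is O(post_bond ⊃ ¬seal_checklist), and O(post_bond) is already established, so O(¬seal_checklist).
Premises 5, 9 do not contribute to this derivation.
So O(¬seal_checklist) holds, i.e. F(seal_checklist). The claim follows.

Yes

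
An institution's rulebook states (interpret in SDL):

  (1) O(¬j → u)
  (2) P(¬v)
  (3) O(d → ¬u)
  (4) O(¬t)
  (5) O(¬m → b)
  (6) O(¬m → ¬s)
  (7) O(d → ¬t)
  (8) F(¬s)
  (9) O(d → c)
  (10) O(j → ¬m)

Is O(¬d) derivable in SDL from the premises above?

Yes

F(¬s) at premise 8 means O(s).
Premise 6 is O(¬m → ¬s); contrapositively O(s → m). Since O(s) holds, K gives O(m).
Premise 10 is O(j → ¬m); contrapositively O(m → ¬j). Since O(m) holds, K gives O(¬j).
Premise 1 is O(¬j → u); since O(¬j), deontic closure gives O(u).
Premise 3, O(d → ¬u), contraposes to O(u → ¬d); with O(u) we get O(¬d).
Premises 2, 4, 5, 7, 9 do not contribute to this derivation.
So O(¬d) follows.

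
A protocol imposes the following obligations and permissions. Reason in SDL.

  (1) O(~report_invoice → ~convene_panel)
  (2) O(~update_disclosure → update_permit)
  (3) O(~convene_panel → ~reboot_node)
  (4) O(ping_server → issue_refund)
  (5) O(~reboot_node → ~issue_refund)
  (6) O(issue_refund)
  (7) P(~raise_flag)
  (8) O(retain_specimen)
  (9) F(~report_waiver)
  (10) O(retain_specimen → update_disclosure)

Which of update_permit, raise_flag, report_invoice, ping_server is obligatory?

Premise 6 states O(issue_refund) outright.
Premise 5, O(~reboot_node → ~issue_refund), contraposes to O(issue_refund → reboot_node); with O(issue_refund) we get O(reboot_node).
Premise 3 is O(~convene_panel → ~reboot_node); contrapositively O(reboot_node → convene_panel). Since O(reboot_node) holds, K gives O(convene_panel).
Premise 1 is O(~report_invoice → ~convene_panel); contrapositively O(convene_panel → report_invoice). Since O(convene_panel) holds, K gives O(report_invoice).
So O(report_invoice) holds — report_invoice is obligatory. None of the other listed options is made obligatory by any chain of premises.

report_invoice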